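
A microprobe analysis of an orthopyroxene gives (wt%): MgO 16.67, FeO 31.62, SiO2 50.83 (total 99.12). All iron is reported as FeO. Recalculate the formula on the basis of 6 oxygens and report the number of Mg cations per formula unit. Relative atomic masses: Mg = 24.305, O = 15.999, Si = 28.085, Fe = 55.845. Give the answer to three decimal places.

MgO (M=40.304): mol = 0.41361; Mg = 0.41361, O = 0.41361.
FeO (M=71.844): mol = 0.44012; Fe = 0.44012, O = 0.44012.
SiO2 (M=60.083): mol = 0.84600; Si = 0.84600, O = 1.69200.
ΣO = 2.54573; factor = 6/ΣO = 2.35689.
Mg apfu = 0.41361 × 2.35689 = 0.975.

0.975 Mg apfu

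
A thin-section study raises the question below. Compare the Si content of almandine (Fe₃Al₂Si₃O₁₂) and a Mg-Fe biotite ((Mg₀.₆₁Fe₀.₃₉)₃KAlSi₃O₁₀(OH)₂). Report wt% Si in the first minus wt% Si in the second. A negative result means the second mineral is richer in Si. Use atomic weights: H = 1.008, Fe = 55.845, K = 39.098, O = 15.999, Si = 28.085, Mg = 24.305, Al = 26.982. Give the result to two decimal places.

-1.62 percentage points

First mineral: 84.255 g Si in 497.742 g formula = 16.93 wt% Si.
Second mineral: 84.255 g Si in 454.156 g formula = 18.55 wt% Si.
16.93% − 18.55% gives a difference of -1.62 percentage points.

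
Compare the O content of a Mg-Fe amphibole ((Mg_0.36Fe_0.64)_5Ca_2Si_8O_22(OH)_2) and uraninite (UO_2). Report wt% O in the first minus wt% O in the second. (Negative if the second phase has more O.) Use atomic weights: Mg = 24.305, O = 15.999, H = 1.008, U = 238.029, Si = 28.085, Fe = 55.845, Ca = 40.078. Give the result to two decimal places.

30.19 percentage points

M((Mg_0.36Fe_0.64)_5Ca_2Si_8O_22(OH)_2) = 913.281 g/mol, so wt% O = 383.976/913.281 × 100 = 42.04%.
M(UO_2) = 270.027 g/mol, so wt% O = 31.998/270.027 × 100 = 11.85%.
42.04 − 11.85 = 30.19 pp.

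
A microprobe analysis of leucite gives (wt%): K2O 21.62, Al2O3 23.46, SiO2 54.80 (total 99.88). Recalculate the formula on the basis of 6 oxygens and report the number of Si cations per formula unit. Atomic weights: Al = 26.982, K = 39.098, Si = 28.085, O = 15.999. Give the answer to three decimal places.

K2O (M=94.195): mol = 0.22952; K = 0.45904, O = 0.22952.
Al2O3 (M=101.961): mol = 0.23009; Al = 0.46018, O = 0.69027.
SiO2 (M=60.083): mol = 0.91207; Si = 0.91207, O = 1.82414.
ΣO = 2.74393; factor = 6/ΣO = 2.18664.
Si apfu = 0.91207 × 2.18664 = 1.994.

1.994 Si apfu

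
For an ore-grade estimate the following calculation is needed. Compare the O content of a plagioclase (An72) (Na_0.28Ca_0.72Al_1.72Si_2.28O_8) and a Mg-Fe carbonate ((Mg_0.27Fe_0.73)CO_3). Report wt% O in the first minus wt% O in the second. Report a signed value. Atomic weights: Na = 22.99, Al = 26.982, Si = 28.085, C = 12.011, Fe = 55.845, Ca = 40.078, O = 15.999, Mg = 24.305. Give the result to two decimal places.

M(Na_0.28Ca_0.72Al_1.72Si_2.28O_8) = 273.728 g/mol, so wt% O = 127.992/273.728 × 100 = 46.76%.
M((Mg_0.27Fe_0.73)CO_3) = 107.337 g/mol, so wt% O = 47.997/107.337 × 100 = 44.72%.
46.76 − 44.72 = 2.04 pp.

2.04 percentage points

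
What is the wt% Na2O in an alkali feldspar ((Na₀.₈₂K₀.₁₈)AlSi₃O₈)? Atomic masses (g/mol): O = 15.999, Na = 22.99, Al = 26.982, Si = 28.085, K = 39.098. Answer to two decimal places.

9.58 wt%

M((Na₀.₈₂K₀.₁₈)AlSi₃O₈) = 265.118 g/mol; M(Na2O) = 61.979 g/mol.
Moles Na2O per formula unit = 0.82 Na ÷ 2 = 0.4100.
Na2O fraction = (0.4100 × 61.979) / 265.118 = 25.411/265.118 = 0.0958.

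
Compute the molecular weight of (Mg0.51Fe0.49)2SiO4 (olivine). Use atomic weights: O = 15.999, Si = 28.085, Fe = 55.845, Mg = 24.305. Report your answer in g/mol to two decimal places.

The formula mass is the sum 1.02*24.305 + 0.98*55.845 + 1*28.085 + 4*15.999.

171.60 g/mol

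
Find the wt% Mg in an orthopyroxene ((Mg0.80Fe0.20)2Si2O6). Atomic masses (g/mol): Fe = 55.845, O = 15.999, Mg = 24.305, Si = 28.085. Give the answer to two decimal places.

18.22 mass %

M((Mg0.80Fe0.20)2Si2O6) = 213.390 g/mol.
Mg contributes 1.60 × 24.305 = 38.888 g per mole.
38.888/213.390 = 0.1822 → 18.22%.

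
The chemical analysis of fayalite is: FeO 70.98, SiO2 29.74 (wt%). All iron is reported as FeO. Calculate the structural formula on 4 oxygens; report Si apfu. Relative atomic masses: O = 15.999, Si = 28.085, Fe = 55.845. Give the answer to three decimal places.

1.001 Si apfu

70.98 wt% FeO ÷ 71.844 g/mol = 0.98797 mol, giving 0.98797 Fe and 0.98797 O.
29.74 wt% SiO2 ÷ 60.083 g/mol = 0.49498 mol, giving 0.49498 Si and 0.98996 O.
Oxygen sums to 1.97793; scaling by 4/1.97793 = 2.02232 puts the formula on 4 O.
Si: 0.49498 × 2.02232 = 1.001 atoms per formula unit.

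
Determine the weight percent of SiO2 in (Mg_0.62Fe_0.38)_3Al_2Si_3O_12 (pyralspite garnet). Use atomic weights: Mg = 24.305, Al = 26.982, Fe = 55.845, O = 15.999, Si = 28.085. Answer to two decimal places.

41.05 wt%

Molar mass of (Mg_0.62Fe_0.38)_3Al_2Si_3O_12 = 1.86×24.305 + 1.14×55.845 + 2×26.982 + 3×28.085 + 12×15.999 = 439.078 g/mol.
Each formula unit contains 3 Si, equivalent to 3/1 = 3.0000 mol SiO2.
M(SiO2) = 1×28.085 + 2×15.999 = 60.083 g/mol.
Mass of SiO2 per formula unit = 3.0000 × 60.083 = 180.249 g.
SiO2 wt% = 180.249 / 439.078 × 100 = 41.05%.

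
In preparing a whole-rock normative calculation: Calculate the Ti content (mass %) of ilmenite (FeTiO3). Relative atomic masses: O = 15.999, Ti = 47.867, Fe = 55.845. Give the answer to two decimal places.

31.55 mass %

M(FeTiO3) = 151.709 g/mol.
Ti contributes 1 × 47.867 = 47.867 g per mole.
47.867/151.709 = 0.3155 → 31.55%.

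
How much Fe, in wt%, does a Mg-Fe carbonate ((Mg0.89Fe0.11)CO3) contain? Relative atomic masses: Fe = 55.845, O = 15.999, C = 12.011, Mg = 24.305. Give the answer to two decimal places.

7.00 wt%

Molar mass of (Mg0.89Fe0.11)CO3: 0.89·24.305 + 0.11·55.845 + 1·12.011 + 3·15.999 = 87.782 g/mol.
Mass of Fe per formula unit: 0.11 × 55.845 = 6.143 g.
Weight fraction Fe = 6.143 / 87.782 = 0.0700.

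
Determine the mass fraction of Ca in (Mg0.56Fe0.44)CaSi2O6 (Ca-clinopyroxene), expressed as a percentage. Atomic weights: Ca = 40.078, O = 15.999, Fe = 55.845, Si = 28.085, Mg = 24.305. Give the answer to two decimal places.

17.39 mass %

M((Mg0.56Fe0.44)CaSi2O6) = 230.425 g/mol.
Ca contributes 1 × 40.078 = 40.078 g per mole.
40.078/230.425 = 0.1739 → 17.39%.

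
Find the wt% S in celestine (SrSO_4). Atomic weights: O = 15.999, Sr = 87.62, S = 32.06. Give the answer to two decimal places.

17.45 weight percent

Formula mass = 1·87.62 + 1·32.06 + 4·15.999 = 183.676 g/mol, of which 32.060 g is S.
So S makes up 32.060/183.676 = 0.1745 of the mass, i.e. 17.45%.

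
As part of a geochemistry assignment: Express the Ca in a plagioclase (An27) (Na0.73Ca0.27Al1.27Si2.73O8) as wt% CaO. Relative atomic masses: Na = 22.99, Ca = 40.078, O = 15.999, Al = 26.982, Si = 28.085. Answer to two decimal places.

5.68 wt%

M(Na0.73Ca0.27Al1.27Si2.73O8) = 266.535 g/mol; M(CaO) = 56.077 g/mol.
Moles CaO per formula unit = 0.27 Ca ÷ 1 = 0.2700.
CaO fraction = (0.2700 × 56.077) / 266.535 = 15.141/266.535 = 0.0568.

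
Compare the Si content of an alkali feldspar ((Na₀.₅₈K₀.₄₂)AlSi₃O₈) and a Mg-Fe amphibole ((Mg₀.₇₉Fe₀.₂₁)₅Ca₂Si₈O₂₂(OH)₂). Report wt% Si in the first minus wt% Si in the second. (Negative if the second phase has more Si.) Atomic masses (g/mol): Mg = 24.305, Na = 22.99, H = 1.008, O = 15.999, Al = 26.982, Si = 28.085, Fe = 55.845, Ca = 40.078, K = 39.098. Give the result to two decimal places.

4.75 percentage points

M((Na₀.₅₈K₀.₄₂)AlSi₃O₈) = 268.984 g/mol, so wt% Si = 84.255/268.984 × 100 = 31.32%.
M((Mg₀.₇₉Fe₀.₂₁)₅Ca₂Si₈O₂₂(OH)₂) = 845.470 g/mol, so wt% Si = 224.680/845.470 × 100 = 26.57%.
31.32 − 26.57 = 4.75 pp.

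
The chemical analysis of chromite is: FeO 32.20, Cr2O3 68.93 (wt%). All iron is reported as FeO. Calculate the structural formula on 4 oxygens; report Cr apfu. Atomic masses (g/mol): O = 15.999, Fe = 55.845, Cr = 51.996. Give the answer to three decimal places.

FeO: 32.20/71.844 = 0.44819 mol → 0.44819 mol Fe, 0.44819 mol O.
Cr2O3: 68.93/151.989 = 0.45352 mol → 0.90704 mol Cr, 1.36056 mol O.
Total oxygen = 1.80875 mol. Normalization factor = 4/1.80875 = 2.21147.
Cr per 4 O = 0.90704 × 2.21147 = 2.006.

2.006 Cr apfu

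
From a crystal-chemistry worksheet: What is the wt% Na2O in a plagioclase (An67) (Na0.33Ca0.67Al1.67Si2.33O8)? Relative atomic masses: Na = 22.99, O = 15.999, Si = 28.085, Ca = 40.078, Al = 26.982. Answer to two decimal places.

Formula mass = 272.929 g/mol.
0.33 Na → 0.1650 mol Na2O per formula unit; M(Na2O) = 61.979, so Na2O mass = 10.227 g.
10.227/272.929 × 100 = 3.75 wt%.

3.75 wt%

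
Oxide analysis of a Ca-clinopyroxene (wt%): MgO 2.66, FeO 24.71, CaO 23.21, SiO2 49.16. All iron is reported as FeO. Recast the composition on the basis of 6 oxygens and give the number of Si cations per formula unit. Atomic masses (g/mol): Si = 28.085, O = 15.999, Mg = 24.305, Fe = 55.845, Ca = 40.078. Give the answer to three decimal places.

MgO: 2.66/40.304 = 0.06600 mol → 0.06600 mol Mg, 0.06600 mol O.
FeO: 24.71/71.844 = 0.34394 mol → 0.34394 mol Fe, 0.34394 mol O.
CaO: 23.21/56.077 = 0.41390 mol → 0.41390 mol Ca, 0.41390 mol O.
SiO2: 49.16/60.083 = 0.81820 mol → 0.81820 mol Si, 1.63640 mol O.
Total oxygen = 2.46024 mol. Normalization factor = 6/2.46024 = 2.43879.
Si per 6 O = 0.81820 × 2.43879 = 1.995.

1.995 Si apfu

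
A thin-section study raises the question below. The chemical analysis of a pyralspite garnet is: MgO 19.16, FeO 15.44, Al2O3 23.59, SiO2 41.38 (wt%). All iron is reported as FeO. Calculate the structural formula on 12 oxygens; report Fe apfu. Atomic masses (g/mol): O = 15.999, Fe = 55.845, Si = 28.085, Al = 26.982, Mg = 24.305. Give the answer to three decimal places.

19.16 wt% MgO ÷ 40.304 g/mol = 0.47539 mol, giving 0.47539 Mg and 0.47539 O.
15.44 wt% FeO ÷ 71.844 g/mol = 0.21491 mol, giving 0.21491 Fe and 0.21491 O.
23.59 wt% Al2O3 ÷ 101.961 g/mol = 0.23136 mol, giving 0.46272 Al and 0.69408 O.
41.38 wt% SiO2 ÷ 60.083 g/mol = 0.68871 mol, giving 0.68871 Si and 1.37742 O.
Oxygen sums to 2.76180; scaling by 12/2.76180 = 4.34499 puts the formula on 12 O.
Fe: 0.21491 × 4.34499 = 0.934 atoms per formula unit.

0.934 Fe apfu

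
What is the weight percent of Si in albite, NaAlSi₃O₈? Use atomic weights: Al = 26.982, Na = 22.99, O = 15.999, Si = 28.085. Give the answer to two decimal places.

M(NaAlSi₃O₈) = 262.219 g/mol.
Si contributes 3 × 28.085 = 84.255 g per mole.
84.255/262.219 = 0.3213 → 32.13%.

32.13 mass %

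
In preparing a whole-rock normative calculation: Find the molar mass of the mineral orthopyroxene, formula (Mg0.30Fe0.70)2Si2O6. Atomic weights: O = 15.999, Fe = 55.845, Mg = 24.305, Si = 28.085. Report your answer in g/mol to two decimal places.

The formula mass is the sum 0.60(24.305) + 1.40(55.845) + 2(28.085) + 6(15.999).

244.93 g/mol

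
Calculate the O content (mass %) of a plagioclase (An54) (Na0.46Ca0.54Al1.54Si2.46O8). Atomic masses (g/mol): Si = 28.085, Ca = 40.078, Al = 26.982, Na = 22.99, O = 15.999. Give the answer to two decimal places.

Molar mass of Na0.46Ca0.54Al1.54Si2.46O8: 0.46×22.99 + 0.54×40.078 + 1.54×26.982 + 2.46×28.085 + 8×15.999 = 270.851 g/mol.
Mass of O per formula unit: 8 × 15.999 = 127.992 g.
Weight fraction O = 127.992 / 270.851 = 0.4726.

47.26 mass %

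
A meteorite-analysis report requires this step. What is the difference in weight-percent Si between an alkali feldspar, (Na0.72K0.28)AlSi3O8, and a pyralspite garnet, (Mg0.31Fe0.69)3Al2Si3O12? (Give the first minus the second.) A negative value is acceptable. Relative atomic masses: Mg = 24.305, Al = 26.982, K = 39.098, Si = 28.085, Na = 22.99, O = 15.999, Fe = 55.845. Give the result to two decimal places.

First mineral: 84.255 g Si in 266.729 g formula = 31.59 wt% Si.
Second mineral: 84.255 g Si in 468.410 g formula = 17.99 wt% Si.
31.59% − 17.99% gives a difference of 13.60 percentage points.

13.60 percentage points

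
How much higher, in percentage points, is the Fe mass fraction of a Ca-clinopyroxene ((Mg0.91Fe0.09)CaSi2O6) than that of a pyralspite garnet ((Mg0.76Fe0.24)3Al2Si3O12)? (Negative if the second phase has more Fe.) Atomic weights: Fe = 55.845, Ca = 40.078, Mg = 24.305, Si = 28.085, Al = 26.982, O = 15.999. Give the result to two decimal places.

-7.15 percentage points

M((Mg0.91Fe0.09)CaSi2O6) = 219.386 g/mol, so wt% Fe = 5.026/219.386 × 100 = 2.29%.
M((Mg0.76Fe0.24)3Al2Si3O12) = 425.831 g/mol, so wt% Fe = 40.208/425.831 × 100 = 9.44%.
2.29 − 9.44 = -7.15 pp.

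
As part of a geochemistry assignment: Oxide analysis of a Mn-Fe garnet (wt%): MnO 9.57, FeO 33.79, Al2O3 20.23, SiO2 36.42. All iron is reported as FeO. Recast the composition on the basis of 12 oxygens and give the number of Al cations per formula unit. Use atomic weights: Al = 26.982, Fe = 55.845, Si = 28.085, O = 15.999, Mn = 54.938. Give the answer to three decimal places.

1.974 Al apfu

MnO: 9.57/70.937 = 0.13491 mol → 0.13491 mol Mn, 0.13491 mol O.
FeO: 33.79/71.844 = 0.47032 mol → 0.47032 mol Fe, 0.47032 mol O.
Al2O3: 20.23/101.961 = 0.19841 mol → 0.39682 mol Al, 0.59523 mol O.
SiO2: 36.42/60.083 = 0.60616 mol → 0.60616 mol Si, 1.21232 mol O.
Total oxygen = 2.41278 mol. Normalization factor = 12/2.41278 = 4.97352.
Al per 12 O = 0.39682 × 4.97352 = 1.974.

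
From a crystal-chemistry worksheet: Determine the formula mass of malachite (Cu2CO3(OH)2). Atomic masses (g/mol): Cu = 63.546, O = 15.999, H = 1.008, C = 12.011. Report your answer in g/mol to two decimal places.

Cu: 2 × 63.546 = 127.0920
C: 1 × 12.011 = 12.0110
O: 5 × 15.999 = 79.9950
H: 2 × 1.008 = 2.0160
Summing the contributions gives the formula mass.

221.11 g/mol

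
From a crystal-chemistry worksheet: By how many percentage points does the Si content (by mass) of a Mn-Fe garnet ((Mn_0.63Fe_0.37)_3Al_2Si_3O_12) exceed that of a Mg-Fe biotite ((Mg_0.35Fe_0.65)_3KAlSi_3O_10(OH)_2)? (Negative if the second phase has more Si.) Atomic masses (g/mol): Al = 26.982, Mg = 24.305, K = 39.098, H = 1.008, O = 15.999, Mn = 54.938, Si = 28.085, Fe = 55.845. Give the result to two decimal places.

-0.61 percentage points

Si in (Mn_0.63Fe_0.37)_3Al_2Si_3O_12: molar mass 496.028 g/mol; 3×28.085 = 84.255 g → 16.99 wt%.
Si in (Mg_0.35Fe_0.65)_3KAlSi_3O_10(OH)_2: molar mass 478.757 g/mol; 3×28.085 = 84.255 g → 17.60 wt%.
Difference = 16.99 − 17.60 = -0.61 percentage points.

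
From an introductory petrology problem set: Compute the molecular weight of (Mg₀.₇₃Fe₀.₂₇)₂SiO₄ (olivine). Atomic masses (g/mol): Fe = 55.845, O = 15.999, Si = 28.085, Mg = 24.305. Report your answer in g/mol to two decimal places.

Mg: 1.46 × 24.305 = 35.4853
Fe: 0.54 × 55.845 = 30.1563
Si: 1 × 28.085 = 28.0850
O: 4 × 15.999 = 63.9960
Summing the contributions gives the formula mass.

157.72 g/mol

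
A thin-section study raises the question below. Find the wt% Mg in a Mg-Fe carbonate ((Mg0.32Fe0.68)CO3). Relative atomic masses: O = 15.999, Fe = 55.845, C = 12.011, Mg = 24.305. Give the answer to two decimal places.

7.35 weight percent

Molar mass of (Mg0.32Fe0.68)CO3: 0.32·24.305 + 0.68·55.845 + 1·12.011 + 3·15.999 = 105.760 g/mol.
Mass of Mg per formula unit: 0.32 × 24.305 = 7.778 g.
Weight fraction Mg = 7.778 / 105.760 = 0.0735.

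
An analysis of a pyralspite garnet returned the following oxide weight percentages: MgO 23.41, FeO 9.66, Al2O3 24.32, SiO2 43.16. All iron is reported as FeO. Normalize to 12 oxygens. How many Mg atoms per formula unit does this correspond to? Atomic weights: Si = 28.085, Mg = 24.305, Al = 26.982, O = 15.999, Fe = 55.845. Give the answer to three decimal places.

MgO: 23.41/40.304 = 0.58084 mol → 0.58084 mol Mg, 0.58084 mol O.
FeO: 9.66/71.844 = 0.13446 mol → 0.13446 mol Fe, 0.13446 mol O.
Al2O3: 24.32/101.961 = 0.23852 mol → 0.47704 mol Al, 0.71556 mol O.
SiO2: 43.16/60.083 = 0.71834 mol → 0.71834 mol Si, 1.43668 mol O.
Total oxygen = 2.86754 mol. Normalization factor = 12/2.86754 = 4.18477.
Mg per 12 O = 0.58084 × 4.18477 = 2.431.

2.431 Mg apfu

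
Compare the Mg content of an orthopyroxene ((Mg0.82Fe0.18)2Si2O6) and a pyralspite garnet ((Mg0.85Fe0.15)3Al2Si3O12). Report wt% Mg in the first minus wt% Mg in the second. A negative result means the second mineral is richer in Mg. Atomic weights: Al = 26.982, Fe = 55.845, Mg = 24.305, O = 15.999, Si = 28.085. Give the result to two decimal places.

3.94 percentage points

First mineral: 39.860 g Mg in 212.128 g formula = 18.79 wt% Mg.
Second mineral: 61.978 g Mg in 417.315 g formula = 14.85 wt% Mg.
18.79% − 14.85% gives a difference of 3.94 percentage points.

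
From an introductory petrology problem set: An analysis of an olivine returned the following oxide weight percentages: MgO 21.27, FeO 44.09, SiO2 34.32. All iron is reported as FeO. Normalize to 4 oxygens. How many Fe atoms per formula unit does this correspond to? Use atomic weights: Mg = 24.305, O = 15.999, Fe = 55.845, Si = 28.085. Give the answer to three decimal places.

1.075 Fe apfu

MgO (M=40.304): mol = 0.52774; Mg = 0.52774, O = 0.52774.
FeO (M=71.844): mol = 0.61369; Fe = 0.61369, O = 0.61369.
SiO2 (M=60.083): mol = 0.57121; Si = 0.57121, O = 1.14242.
ΣO = 2.28385; factor = 4/ΣO = 1.75143.
Fe apfu = 0.61369 × 1.75143 = 1.075.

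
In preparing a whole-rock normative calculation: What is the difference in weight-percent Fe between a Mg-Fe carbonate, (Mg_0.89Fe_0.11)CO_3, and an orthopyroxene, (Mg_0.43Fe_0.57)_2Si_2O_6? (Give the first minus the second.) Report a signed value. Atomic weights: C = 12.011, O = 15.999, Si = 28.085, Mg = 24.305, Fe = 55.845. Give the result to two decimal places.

-19.89 percentage points

M((Mg_0.89Fe_0.11)CO_3) = 87.782 g/mol, so wt% Fe = 6.143/87.782 × 100 = 7.00%.
M((Mg_0.43Fe_0.57)_2Si_2O_6) = 236.730 g/mol, so wt% Fe = 63.663/236.730 × 100 = 26.89%.
7.00 − 26.89 = -19.89 pp.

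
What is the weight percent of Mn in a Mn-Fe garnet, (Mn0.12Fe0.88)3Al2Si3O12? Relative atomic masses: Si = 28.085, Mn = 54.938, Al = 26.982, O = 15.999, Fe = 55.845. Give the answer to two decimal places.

3.98 weight percent

Molar mass of (Mn0.12Fe0.88)3Al2Si3O12: 0.36·54.938 + 2.64·55.845 + 2·26.982 + 3·28.085 + 12·15.999 = 497.415 g/mol.
Mass of Mn per formula unit: 0.36 × 54.938 = 19.778 g.
Weight fraction Mn = 19.778 / 497.415 = 0.0398.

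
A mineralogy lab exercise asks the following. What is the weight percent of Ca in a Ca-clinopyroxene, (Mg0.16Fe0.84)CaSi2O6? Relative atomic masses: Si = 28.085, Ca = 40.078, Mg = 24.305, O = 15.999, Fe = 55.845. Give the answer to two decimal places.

16.49 weight percent

Molar mass of (Mg0.16Fe0.84)CaSi2O6: 0.16×24.305 + 0.84×55.845 + 1×40.078 + 2×28.085 + 6×15.999 = 243.041 g/mol.
Mass of Ca per formula unit: 1 × 40.078 = 40.078 g.
Weight fraction Ca = 40.078 / 243.041 = 0.1649.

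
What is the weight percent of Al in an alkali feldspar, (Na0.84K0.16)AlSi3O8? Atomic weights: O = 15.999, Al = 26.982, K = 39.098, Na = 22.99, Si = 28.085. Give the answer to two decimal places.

10.19 wt%

Formula mass = 0.84·22.99 + 0.16·39.098 + 1·26.982 + 3·28.085 + 8·15.999 = 264.796 g/mol, of which 26.982 g is Al.
So Al makes up 26.982/264.796 = 0.1019 of the mass, i.e. 10.19%.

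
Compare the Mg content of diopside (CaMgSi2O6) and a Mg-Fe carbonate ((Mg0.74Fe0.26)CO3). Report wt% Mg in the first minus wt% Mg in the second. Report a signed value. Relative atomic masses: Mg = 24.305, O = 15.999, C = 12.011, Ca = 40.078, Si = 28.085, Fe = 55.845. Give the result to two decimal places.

-8.22 percentage points

Mg in CaMgSi2O6: molar mass 216.547 g/mol; 1×24.305 = 24.305 g → 11.22 wt%.
Mg in (Mg0.74Fe0.26)CO3: molar mass 92.513 g/mol; 0.74×24.305 = 17.986 g → 19.44 wt%.
Difference = 11.22 − 19.44 = -8.22 percentage points.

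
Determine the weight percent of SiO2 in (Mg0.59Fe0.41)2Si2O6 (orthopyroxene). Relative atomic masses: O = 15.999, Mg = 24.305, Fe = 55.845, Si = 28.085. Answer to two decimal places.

53.02 wt%

Formula mass = 226.637 g/mol.
2 Si → 2.0000 mol SiO2 per formula unit; M(SiO2) = 60.083, so SiO2 mass = 120.166 g.
120.166/226.637 × 100 = 53.02 wt%.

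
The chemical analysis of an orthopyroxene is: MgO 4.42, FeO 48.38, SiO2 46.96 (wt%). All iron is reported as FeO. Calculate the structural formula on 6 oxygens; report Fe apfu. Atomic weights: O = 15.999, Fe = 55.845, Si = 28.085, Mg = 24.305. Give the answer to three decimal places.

1.722 Fe apfu

4.42 wt% MgO ÷ 40.304 g/mol = 0.10967 mol, giving 0.10967 Mg and 0.10967 O.
48.38 wt% FeO ÷ 71.844 g/mol = 0.67340 mol, giving 0.67340 Fe and 0.67340 O.
46.96 wt% SiO2 ÷ 60.083 g/mol = 0.78159 mol, giving 0.78159 Si and 1.56318 O.
Oxygen sums to 2.34625; scaling by 6/2.34625 = 2.55727 puts the formula on 6 O.
Fe: 0.67340 × 2.55727 = 1.722 atoms per formula unit.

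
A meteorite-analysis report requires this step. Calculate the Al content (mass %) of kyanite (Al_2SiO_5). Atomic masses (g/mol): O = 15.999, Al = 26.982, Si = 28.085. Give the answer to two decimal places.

M(Al_2SiO_5) = 162.044 g/mol.
Al contributes 2 × 26.982 = 53.964 g per mole.
53.964/162.044 = 0.3330 → 33.30%.

33.30 mass %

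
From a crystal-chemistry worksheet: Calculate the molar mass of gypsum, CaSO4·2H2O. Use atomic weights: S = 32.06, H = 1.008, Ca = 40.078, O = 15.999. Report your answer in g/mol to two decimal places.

The formula mass is the sum 1×40.078 + 1×32.06 + 6×15.999 + 4×1.008.

172.16 g/mol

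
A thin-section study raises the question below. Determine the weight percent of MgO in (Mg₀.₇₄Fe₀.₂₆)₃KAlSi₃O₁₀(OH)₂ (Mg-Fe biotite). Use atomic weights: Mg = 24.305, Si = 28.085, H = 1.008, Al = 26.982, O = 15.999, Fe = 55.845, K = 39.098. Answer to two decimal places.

Formula mass = 441.855 g/mol.
2.22 Mg → 2.2200 mol MgO per formula unit; M(MgO) = 40.304, so MgO mass = 89.475 g.
89.475/441.855 × 100 = 20.25 wt%.

20.25 wt%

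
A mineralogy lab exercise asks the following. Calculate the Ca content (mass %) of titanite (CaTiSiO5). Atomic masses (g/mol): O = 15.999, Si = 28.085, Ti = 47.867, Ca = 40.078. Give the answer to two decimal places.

20.45 mass %

Molar mass of CaTiSiO5: 1×40.078 + 1×47.867 + 1×28.085 + 5×15.999 = 196.025 g/mol.
Mass of Ca per formula unit: 1 × 40.078 = 40.078 g.
Weight fraction Ca = 40.078 / 196.025 = 0.2045.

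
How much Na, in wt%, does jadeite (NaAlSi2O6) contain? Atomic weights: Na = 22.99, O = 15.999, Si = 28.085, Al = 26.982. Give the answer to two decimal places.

Formula mass = 1×22.99 + 1×26.982 + 2×28.085 + 6×15.999 = 202.136 g/mol, of which 22.990 g is Na.
So Na makes up 22.990/202.136 = 0.1137 of the mass, i.e. 11.37%.

11.37 wt%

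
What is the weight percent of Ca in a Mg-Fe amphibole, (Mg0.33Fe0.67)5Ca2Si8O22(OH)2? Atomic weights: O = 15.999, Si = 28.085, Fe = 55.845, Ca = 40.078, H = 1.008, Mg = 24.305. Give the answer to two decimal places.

8.73 mass %

Formula mass = 1.65×24.305 + 3.35×55.845 + 2×40.078 + 8×28.085 + 24×15.999 + 2×1.008 = 918.012 g/mol, of which 80.156 g is Ca.
So Ca makes up 80.156/918.012 = 0.0873 of the mass, i.e. 8.73%.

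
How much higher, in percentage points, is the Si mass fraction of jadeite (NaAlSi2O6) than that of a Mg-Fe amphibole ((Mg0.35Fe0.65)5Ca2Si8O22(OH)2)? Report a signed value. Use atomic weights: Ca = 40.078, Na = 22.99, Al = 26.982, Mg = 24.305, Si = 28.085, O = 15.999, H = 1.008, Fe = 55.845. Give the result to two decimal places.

3.23 percentage points

First mineral: 56.170 g Si in 202.136 g formula = 27.79 wt% Si.
Second mineral: 224.680 g Si in 914.858 g formula = 24.56 wt% Si.
27.79% − 24.56% gives a difference of 3.23 percentage points.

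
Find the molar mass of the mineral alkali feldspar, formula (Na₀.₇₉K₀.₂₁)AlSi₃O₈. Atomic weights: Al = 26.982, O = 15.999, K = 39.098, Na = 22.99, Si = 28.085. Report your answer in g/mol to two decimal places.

Na: 0.79 × 22.99 = 18.1621
K: 0.21 × 39.098 = 8.2106
Al: 1 × 26.982 = 26.9820
Si: 3 × 28.085 = 84.2550
O: 8 × 15.999 = 127.9920
Summing the contributions gives the formula mass.

265.60 g/mol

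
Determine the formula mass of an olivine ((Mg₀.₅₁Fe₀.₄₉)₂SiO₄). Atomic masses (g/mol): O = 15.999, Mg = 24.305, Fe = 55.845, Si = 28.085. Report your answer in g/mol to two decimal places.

171.60 g/mol

The formula mass is the sum 1.02(24.305) + 0.98(55.845) + 1(28.085) + 4(15.999).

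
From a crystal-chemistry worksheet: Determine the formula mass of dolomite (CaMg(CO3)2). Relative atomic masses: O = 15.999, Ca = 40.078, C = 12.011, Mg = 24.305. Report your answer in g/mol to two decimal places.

The formula mass is the sum 1*40.078 + 1*24.305 + 2*12.011 + 6*15.999.

184.40 g/mol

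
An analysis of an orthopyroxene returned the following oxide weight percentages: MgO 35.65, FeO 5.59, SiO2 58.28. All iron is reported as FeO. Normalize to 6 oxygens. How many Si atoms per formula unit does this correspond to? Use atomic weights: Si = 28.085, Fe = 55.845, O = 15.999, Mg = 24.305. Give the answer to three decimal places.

MgO: 35.65/40.304 = 0.88453 mol → 0.88453 mol Mg, 0.88453 mol O.
FeO: 5.59/71.844 = 0.07781 mol → 0.07781 mol Fe, 0.07781 mol O.
SiO2: 58.28/60.083 = 0.96999 mol → 0.96999 mol Si, 1.93998 mol O.
Total oxygen = 2.90232 mol. Normalization factor = 6/2.90232 = 2.06731.
Si per 6 O = 0.96999 × 2.06731 = 2.005.

2.005 Si apfu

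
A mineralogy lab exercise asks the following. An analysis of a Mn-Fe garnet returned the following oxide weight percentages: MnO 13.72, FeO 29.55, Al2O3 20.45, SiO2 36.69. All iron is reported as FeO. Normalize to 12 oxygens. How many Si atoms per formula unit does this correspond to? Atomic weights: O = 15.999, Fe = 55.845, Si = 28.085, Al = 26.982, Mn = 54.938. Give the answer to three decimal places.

MnO: 13.72/70.937 = 0.19341 mol → 0.19341 mol Mn, 0.19341 mol O.
FeO: 29.55/71.844 = 0.41131 mol → 0.41131 mol Fe, 0.41131 mol O.
Al2O3: 20.45/101.961 = 0.20057 mol → 0.40114 mol Al, 0.60171 mol O.
SiO2: 36.69/60.083 = 0.61066 mol → 0.61066 mol Si, 1.22132 mol O.
Total oxygen = 2.42775 mol. Normalization factor = 12/2.42775 = 4.94285.
Si per 12 O = 0.61066 × 4.94285 = 3.018.

3.018 Si apfu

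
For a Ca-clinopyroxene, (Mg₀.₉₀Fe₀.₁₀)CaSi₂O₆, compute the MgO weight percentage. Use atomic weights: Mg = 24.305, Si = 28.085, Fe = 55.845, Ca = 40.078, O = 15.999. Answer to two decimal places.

16.51 wt%

M((Mg₀.₉₀Fe₀.₁₀)CaSi₂O₆) = 219.701 g/mol; M(MgO) = 40.304 g/mol.
Moles MgO per formula unit = 0.90 Mg ÷ 1 = 0.9000.
MgO fraction = (0.9000 × 40.304) / 219.701 = 36.274/219.701 = 0.1651.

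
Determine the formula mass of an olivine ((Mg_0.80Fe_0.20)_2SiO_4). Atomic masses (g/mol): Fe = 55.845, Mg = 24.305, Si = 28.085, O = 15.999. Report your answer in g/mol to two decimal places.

The formula mass is the sum 1.60(24.305) + 0.40(55.845) + 1(28.085) + 4(15.999).

153.31 g/mol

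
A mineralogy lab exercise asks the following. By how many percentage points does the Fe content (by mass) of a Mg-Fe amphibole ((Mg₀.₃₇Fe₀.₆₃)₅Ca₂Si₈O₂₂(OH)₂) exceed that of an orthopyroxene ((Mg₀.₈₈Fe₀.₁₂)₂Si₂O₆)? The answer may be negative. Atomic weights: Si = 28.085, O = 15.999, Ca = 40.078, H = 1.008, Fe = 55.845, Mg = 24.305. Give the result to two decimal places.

12.86 percentage points

First mineral: 175.912 g Fe in 911.704 g formula = 19.29 wt% Fe.
Second mineral: 13.403 g Fe in 208.344 g formula = 6.43 wt% Fe.
19.29% − 6.43% gives a difference of 12.86 percentage points.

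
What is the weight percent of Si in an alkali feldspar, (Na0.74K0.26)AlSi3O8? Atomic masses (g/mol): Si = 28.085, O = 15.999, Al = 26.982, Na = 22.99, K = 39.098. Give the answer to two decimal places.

31.63 mass %

Molar mass of (Na0.74K0.26)AlSi3O8: 0.74×22.99 + 0.26×39.098 + 1×26.982 + 3×28.085 + 8×15.999 = 266.407 g/mol.
Mass of Si per formula unit: 3 × 28.085 = 84.255 g.
Weight fraction Si = 84.255 / 266.407 = 0.3163.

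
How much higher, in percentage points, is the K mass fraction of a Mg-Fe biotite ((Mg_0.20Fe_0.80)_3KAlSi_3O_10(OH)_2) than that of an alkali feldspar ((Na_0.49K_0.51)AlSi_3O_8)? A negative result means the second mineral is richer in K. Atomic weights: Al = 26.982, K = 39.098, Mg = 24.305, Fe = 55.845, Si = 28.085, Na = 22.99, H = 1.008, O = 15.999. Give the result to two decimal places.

0.56 percentage points

K in (Mg_0.20Fe_0.80)_3KAlSi_3O_10(OH)_2: molar mass 492.950 g/mol; 1×39.098 = 39.098 g → 7.93 wt%.
K in (Na_0.49K_0.51)AlSi_3O_8: molar mass 270.434 g/mol; 0.51×39.098 = 19.940 g → 7.37 wt%.
Difference = 7.93 − 7.37 = 0.56 percentage points.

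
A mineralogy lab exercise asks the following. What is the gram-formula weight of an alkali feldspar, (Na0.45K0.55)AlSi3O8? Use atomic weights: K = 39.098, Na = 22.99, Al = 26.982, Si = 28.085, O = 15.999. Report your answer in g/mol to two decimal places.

271.08 g/mol

The formula mass is the sum 0.45·22.99 + 0.55·39.098 + 1·26.982 + 3·28.085 + 8·15.999.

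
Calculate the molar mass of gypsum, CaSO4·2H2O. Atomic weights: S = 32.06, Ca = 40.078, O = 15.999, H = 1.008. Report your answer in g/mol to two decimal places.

172.16 g/mol

M = 1(40.078) + 1(32.06) + 6(15.999) + 4(1.008)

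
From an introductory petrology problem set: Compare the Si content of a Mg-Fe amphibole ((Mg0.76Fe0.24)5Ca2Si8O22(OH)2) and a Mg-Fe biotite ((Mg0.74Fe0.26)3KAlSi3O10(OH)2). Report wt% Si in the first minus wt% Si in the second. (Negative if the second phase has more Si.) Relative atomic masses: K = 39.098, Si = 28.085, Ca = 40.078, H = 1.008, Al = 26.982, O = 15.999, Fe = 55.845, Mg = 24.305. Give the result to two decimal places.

First mineral: 224.680 g Si in 850.201 g formula = 26.43 wt% Si.
Second mineral: 84.255 g Si in 441.855 g formula = 19.07 wt% Si.
26.43% − 19.07% gives a difference of 7.36 percentage points.

7.36 percentage points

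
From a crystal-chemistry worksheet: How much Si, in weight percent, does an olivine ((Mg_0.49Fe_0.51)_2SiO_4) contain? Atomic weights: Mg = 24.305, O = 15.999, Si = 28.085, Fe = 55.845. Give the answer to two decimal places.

16.25 weight percent

Formula mass = 0.98·24.305 + 1.02·55.845 + 1·28.085 + 4·15.999 = 172.862 g/mol, of which 28.085 g is Si.
So Si makes up 28.085/172.862 = 0.1625 of the mass, i.e. 16.25%.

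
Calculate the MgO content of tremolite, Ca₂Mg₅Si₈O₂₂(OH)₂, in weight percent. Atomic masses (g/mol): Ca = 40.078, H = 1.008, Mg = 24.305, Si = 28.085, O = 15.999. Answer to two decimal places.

Molar mass of Ca₂Mg₅Si₈O₂₂(OH)₂ = 2×40.078 + 5×24.305 + 8×28.085 + 24×15.999 + 2×1.008 = 812.353 g/mol.
Each formula unit contains 5 Mg, equivalent to 5/1 = 5.0000 mol MgO.
M(MgO) = 1×24.305 + 1×15.999 = 40.304 g/mol.
Mass of MgO per formula unit = 5.0000 × 40.304 = 201.520 g.
MgO wt% = 201.520 / 812.353 × 100 = 24.81%.

24.81 wt%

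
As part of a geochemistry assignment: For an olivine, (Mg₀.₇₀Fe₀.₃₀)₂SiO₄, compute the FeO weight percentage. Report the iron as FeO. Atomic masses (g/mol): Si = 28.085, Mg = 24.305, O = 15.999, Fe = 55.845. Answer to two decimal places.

27.01 wt%

M((Mg₀.₇₀Fe₀.₃₀)₂SiO₄) = 159.615 g/mol; M(FeO) = 71.844 g/mol.
Moles FeO per formula unit = 0.60 Fe ÷ 1 = 0.6000.
FeO fraction = (0.6000 × 71.844) / 159.615 = 43.106/159.615 = 0.2701.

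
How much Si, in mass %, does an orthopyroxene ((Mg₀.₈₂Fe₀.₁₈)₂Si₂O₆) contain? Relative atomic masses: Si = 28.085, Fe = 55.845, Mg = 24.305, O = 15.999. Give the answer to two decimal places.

M((Mg₀.₈₂Fe₀.₁₈)₂Si₂O₆) = 212.128 g/mol.
Si contributes 2 × 28.085 = 56.170 g per mole.
56.170/212.128 = 0.2648 → 26.48%.

26.48 mass %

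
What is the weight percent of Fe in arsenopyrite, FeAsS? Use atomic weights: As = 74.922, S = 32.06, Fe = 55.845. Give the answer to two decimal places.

34.30 wt%

Formula mass = 1×55.845 + 1×74.922 + 1×32.06 = 162.827 g/mol, of which 55.845 g is Fe.
So Fe makes up 55.845/162.827 = 0.3430 of the mass, i.e. 34.30%.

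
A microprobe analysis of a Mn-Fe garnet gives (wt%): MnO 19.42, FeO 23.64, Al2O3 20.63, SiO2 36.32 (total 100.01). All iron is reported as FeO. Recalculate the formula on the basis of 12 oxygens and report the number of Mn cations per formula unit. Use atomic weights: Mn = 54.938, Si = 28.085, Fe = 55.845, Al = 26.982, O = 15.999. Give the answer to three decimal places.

MnO (M=70.937): mol = 0.27376; Mn = 0.27376, O = 0.27376.
FeO (M=71.844): mol = 0.32905; Fe = 0.32905, O = 0.32905.
Al2O3 (M=101.961): mol = 0.20233; Al = 0.40466, O = 0.60699.
SiO2 (M=60.083): mol = 0.60450; Si = 0.60450, O = 1.20900.
ΣO = 2.41880; factor = 12/ΣO = 4.96114.
Mn apfu = 0.27376 × 4.96114 = 1.358.

1.358 Mn apfu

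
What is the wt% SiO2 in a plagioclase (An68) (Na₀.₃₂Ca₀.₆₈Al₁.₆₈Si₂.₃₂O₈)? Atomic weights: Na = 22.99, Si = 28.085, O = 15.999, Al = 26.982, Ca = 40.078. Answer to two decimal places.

51.04 wt%

Molar mass of Na₀.₃₂Ca₀.₆₈Al₁.₆₈Si₂.₃₂O₈ = 0.32·22.99 + 0.68·40.078 + 1.68·26.982 + 2.32·28.085 + 8·15.999 = 273.089 g/mol.
Each formula unit contains 2.32 Si, equivalent to 2.32/1 = 2.3200 mol SiO2.
M(SiO2) = 1×28.085 + 2×15.999 = 60.083 g/mol.
Mass of SiO2 per formula unit = 2.3200 × 60.083 = 139.393 g.
SiO2 wt% = 139.393 / 273.089 × 100 = 51.04%.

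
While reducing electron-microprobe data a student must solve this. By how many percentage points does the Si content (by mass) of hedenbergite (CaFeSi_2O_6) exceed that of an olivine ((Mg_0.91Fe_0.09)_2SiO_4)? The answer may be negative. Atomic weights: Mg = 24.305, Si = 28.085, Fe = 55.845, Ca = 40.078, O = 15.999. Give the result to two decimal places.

3.45 percentage points

First mineral: 56.170 g Si in 248.087 g formula = 22.64 wt% Si.
Second mineral: 28.085 g Si in 146.368 g formula = 19.19 wt% Si.
22.64% − 19.19% gives a difference of 3.45 percentage points.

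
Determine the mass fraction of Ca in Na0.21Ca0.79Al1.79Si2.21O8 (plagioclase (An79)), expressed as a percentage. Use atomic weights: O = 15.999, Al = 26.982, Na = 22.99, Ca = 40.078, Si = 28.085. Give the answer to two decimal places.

Molar mass of Na0.21Ca0.79Al1.79Si2.21O8: 0.21·22.99 + 0.79·40.078 + 1.79·26.982 + 2.21·28.085 + 8·15.999 = 274.847 g/mol.
Mass of Ca per formula unit: 0.79 × 40.078 = 31.662 g.
Weight fraction Ca = 31.662 / 274.847 = 0.1152.

11.52 mass %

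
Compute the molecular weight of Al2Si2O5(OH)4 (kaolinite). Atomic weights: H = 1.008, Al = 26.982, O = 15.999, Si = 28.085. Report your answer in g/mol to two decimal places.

Al: 2 × 26.982 = 53.9640
Si: 2 × 28.085 = 56.1700
O: 9 × 15.999 = 143.9910
H: 4 × 1.008 = 4.0320
Summing the contributions gives the formula mass.

258.16 g/mol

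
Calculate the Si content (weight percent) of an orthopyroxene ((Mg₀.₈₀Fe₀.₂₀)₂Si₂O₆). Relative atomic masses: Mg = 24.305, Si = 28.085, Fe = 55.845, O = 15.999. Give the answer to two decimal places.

Molar mass of (Mg₀.₈₀Fe₀.₂₀)₂Si₂O₆: 1.60×24.305 + 0.40×55.845 + 2×28.085 + 6×15.999 = 213.390 g/mol.
Mass of Si per formula unit: 2 × 28.085 = 56.170 g.
Weight fraction Si = 56.170 / 213.390 = 0.2632.

26.32 weight percent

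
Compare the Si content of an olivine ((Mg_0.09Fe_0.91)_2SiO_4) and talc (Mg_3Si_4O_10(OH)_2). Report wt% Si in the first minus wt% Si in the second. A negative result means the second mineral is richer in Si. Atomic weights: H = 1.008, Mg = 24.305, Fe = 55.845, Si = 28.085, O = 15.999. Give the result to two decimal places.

First mineral: 28.085 g Si in 198.094 g formula = 14.18 wt% Si.
Second mineral: 112.340 g Si in 379.259 g formula = 29.62 wt% Si.
14.18% − 29.62% gives a difference of -15.44 percentage points.

-15.44 percentage points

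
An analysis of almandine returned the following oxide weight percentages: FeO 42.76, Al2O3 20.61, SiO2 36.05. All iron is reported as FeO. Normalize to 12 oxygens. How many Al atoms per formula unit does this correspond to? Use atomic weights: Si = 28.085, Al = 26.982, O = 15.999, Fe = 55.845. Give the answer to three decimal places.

FeO: 42.76/71.844 = 0.59518 mol → 0.59518 mol Fe, 0.59518 mol O.
Al2O3: 20.61/101.961 = 0.20214 mol → 0.40428 mol Al, 0.60642 mol O.
SiO2: 36.05/60.083 = 0.60000 mol → 0.60000 mol Si, 1.20000 mol O.
Total oxygen = 2.40160 mol. Normalization factor = 12/2.40160 = 4.99667.
Al per 12 O = 0.40428 × 4.99667 = 2.020.

2.020 Al apfu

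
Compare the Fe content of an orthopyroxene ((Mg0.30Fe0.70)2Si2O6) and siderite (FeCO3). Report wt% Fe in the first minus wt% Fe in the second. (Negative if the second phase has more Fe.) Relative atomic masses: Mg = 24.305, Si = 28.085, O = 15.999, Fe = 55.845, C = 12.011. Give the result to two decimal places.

-16.28 percentage points

M((Mg0.30Fe0.70)2Si2O6) = 244.930 g/mol, so wt% Fe = 78.183/244.930 × 100 = 31.92%.
M(FeCO3) = 115.853 g/mol, so wt% Fe = 55.845/115.853 × 100 = 48.20%.
31.92 − 48.20 = -16.28 pp.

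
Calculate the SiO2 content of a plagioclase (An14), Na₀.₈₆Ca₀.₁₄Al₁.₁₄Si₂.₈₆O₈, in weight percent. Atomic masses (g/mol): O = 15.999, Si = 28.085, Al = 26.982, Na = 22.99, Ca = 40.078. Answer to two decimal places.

M(Na₀.₈₆Ca₀.₁₄Al₁.₁₄Si₂.₈₆O₈) = 264.457 g/mol; M(SiO2) = 60.083 g/mol.
Moles SiO2 per formula unit = 2.86 Si ÷ 1 = 2.8600.
SiO2 fraction = (2.8600 × 60.083) / 264.457 = 171.837/264.457 = 0.6498.

64.98 wt%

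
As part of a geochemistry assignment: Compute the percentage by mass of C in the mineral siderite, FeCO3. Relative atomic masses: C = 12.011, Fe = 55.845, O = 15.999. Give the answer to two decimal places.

10.37 wt%

Molar mass of FeCO3: 1·55.845 + 1·12.011 + 3·15.999 = 115.853 g/mol.
Mass of C per formula unit: 1 × 12.011 = 12.011 g.
Weight fraction C = 12.011 / 115.853 = 0.1037.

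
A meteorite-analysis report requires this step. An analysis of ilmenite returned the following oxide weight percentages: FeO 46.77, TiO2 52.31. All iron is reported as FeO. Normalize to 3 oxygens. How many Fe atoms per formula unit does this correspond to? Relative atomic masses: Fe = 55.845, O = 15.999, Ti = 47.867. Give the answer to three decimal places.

0.996 Fe apfu

46.77 wt% FeO ÷ 71.844 g/mol = 0.65099 mol, giving 0.65099 Fe and 0.65099 O.
52.31 wt% TiO2 ÷ 79.865 g/mol = 0.65498 mol, giving 0.65498 Ti and 1.30996 O.
Oxygen sums to 1.96095; scaling by 3/1.96095 = 1.52987 puts the formula on 3 O.
Fe: 0.65099 × 1.52987 = 0.996 atoms per formula unit.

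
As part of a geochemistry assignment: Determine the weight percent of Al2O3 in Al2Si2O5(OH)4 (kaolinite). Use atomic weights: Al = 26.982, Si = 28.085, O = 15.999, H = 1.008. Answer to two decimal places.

Formula mass = 258.157 g/mol.
2 Al → 1.0000 mol Al2O3 per formula unit; M(Al2O3) = 101.961, so Al2O3 mass = 101.961 g.
101.961/258.157 × 100 = 39.50 wt%.

39.50 wt%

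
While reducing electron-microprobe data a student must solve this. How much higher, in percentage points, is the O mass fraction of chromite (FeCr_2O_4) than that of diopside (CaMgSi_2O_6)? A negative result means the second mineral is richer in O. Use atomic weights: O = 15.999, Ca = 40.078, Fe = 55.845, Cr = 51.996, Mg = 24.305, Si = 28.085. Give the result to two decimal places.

-15.74 percentage points

First mineral: 63.996 g O in 223.833 g formula = 28.59 wt% O.
Second mineral: 95.994 g O in 216.547 g formula = 44.33 wt% O.
28.59% − 44.33% gives a difference of -15.74 percentage points.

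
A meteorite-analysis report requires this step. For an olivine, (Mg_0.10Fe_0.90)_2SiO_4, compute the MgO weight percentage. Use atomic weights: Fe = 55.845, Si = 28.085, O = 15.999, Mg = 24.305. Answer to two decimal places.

M((Mg_0.10Fe_0.90)_2SiO_4) = 197.463 g/mol; M(MgO) = 40.304 g/mol.
Moles MgO per formula unit = 0.20 Mg ÷ 1 = 0.2000.
MgO fraction = (0.2000 × 40.304) / 197.463 = 8.061/197.463 = 0.0408.

4.08 wt%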